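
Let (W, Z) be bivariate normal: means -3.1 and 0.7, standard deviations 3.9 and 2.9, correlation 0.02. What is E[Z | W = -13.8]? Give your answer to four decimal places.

E[Z | W=x] = μ_Z + ρ(σ_Z/σ_W)(x − μ_W) for jointly normal variables.
E[Z | W=-13.8] = 0.7 + (0.02)·(2.9/3.9)·(-13.8 − (-3.1)) = 0.7 + (0.014872)·(-10.7) = 0.5409.

0.5409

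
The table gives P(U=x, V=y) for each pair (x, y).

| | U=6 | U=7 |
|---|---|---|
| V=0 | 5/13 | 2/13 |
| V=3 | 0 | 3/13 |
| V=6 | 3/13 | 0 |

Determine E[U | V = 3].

P(V = 3) = 3/13.
Σ U·P over the event = 7·(3/13) = 21/13.
E[U | V = 3] = (21/13) / (3/13) = 7.

7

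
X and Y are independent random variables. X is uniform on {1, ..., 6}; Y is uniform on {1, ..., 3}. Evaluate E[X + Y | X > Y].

25/4

P(X > Y) = 2/3.
Summing (X+Y)·P(x,y) over outcomes with X > Y gives 25/6.
E[X + Y | X > Y] = (25/6) / (2/3) = 25/4.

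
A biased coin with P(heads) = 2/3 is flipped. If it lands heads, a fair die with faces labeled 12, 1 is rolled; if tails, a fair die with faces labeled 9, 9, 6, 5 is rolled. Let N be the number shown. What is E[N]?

27/4

E[N | heads] = (12+1)/2 = 13/2.
E[N | tails] = (9+9+6+5)/4 = 29/4.
E[N] = (2/3)·(13/2) + (1/3)·(29/4) = 27/4.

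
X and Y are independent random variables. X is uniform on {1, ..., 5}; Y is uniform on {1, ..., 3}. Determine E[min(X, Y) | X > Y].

16/9

Outcomes with X > Y: (2,1), (3,1), (3,2), (4,1), (4,2), (4,3), (5,1), (5,2), (5,3), each with probability 1/15.
E[min(X, Y) | X > Y] = (1 + 1 + 2 + 1 + 2 + 3 + 1 + 2 + 3) / 9 = 16/9.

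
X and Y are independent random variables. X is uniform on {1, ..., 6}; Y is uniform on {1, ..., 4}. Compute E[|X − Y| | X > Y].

17/7

P(X > Y) = 7/12.
Summing |X−Y|·P(x,y) over outcomes with X > Y gives 17/12.
E[|X − Y| | X > Y] = (17/12) / (7/12) = 17/7.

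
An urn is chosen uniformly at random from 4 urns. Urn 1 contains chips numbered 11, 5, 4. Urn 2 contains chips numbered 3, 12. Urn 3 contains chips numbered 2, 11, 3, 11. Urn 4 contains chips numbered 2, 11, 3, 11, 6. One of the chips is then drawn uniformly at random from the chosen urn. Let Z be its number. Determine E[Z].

E[Z | urn 1] = (11+5+4)/3 = 20/3.
E[Z | urn 2] = (3+12)/2 = 15/2.
E[Z | urn 3] = (2+11+3+11)/4 = 27/4.
E[Z | urn 4] = (2+11+3+11+6)/5 = 33/5.
E[Z] = (1/4)·(20/3) + (1/4)·(15/2) + (1/4)·(27/4) + (1/4)·(33/5) = 1651/240.

1651/240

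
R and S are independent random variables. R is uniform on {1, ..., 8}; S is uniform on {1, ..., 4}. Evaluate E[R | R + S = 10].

Outcomes with R + S = 10: (6,4), (7,3), (8,2), each with probability 1/32.
E[R | R + S = 10] = (6 + 7 + 8) / 3 = 7.

7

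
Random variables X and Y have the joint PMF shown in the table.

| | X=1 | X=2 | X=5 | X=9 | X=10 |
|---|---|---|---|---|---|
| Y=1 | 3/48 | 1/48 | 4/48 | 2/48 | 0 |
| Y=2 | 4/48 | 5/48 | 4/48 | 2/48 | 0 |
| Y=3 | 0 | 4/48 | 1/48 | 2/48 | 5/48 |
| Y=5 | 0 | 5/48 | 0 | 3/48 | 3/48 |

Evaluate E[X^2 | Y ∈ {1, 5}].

P(Y ∈ {1, 5}) = 7/16.
Summing X^2·P(X=x,Y=y) over the conditioning event gives 52/3.
E[X^2 | Y ∈ {1, 5}] = (52/3) / (7/16) = 832/21.

832/21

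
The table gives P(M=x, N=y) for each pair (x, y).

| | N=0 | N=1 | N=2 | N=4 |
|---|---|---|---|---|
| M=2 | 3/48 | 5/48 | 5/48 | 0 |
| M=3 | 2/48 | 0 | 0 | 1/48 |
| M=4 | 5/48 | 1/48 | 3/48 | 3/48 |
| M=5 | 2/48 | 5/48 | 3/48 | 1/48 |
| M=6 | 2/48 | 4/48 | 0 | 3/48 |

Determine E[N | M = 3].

4/3

P(M = 3) = 1/16.
Summing N·P(M=x,N=y) over the conditioning event gives 1/12.
E[N | M = 3] = (1/12) / (1/16) = 4/3.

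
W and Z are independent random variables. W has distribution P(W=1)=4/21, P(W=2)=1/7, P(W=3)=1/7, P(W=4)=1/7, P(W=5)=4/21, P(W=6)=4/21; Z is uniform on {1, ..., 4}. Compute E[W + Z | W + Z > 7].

200/23

P(W + Z > 7) = 23/84.
Summing (W+Z)·P(x,y) over outcomes with W + Z > 7 gives 50/21.
E[W + Z | W + Z > 7] = (50/21) / (23/84) = 200/23.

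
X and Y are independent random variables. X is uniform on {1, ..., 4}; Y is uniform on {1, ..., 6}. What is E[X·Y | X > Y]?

Outcomes with X > Y: (2,1), (3,1), (3,2), (4,1), (4,2), (4,3), each with probability 1/24.
E[X·Y | X > Y] = (2 + 3 + 6 + 4 + 8 + 12) / 6 = 35/6.

35/6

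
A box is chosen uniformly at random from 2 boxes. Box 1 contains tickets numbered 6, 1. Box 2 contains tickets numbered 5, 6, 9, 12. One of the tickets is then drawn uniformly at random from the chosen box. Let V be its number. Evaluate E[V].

E[V | box 1] = (6+1)/2 = 7/2.
E[V | box 2] = (5+6+9+12)/4 = 8.
By the law of total expectation,
E[V] = (1/2)·(7/2) + (1/2)·(8) = 23/4.

23/4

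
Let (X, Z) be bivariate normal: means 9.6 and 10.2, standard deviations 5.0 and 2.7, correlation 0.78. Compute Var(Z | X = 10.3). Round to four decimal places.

2.8548

Var(Z | X=x) = (1 − ρ²)·σ_Z².
Var(Z | X=10.3) = (2.7)²·(1 − (0.78)²) = 7.29·0.3916 = 2.8548.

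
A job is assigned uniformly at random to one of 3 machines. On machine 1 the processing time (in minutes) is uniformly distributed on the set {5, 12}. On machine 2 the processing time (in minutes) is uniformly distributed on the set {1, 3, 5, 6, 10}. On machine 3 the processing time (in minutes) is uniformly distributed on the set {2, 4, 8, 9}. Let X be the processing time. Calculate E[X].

77/12

E[X | machine 1] = (5+12)/2 = 17/2.
E[X | machine 2] = (1+3+5+6+10)/5 = 5.
E[X | machine 3] = (2+4+8+9)/4 = 23/4.
By the law of total expectation,
E[X] = (1/3)·(17/2) + (1/3)·(5) + (1/3)·(23/4) = 77/12.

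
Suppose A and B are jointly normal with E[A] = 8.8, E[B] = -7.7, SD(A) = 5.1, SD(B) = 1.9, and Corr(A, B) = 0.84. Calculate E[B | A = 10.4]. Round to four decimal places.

The regression of B on A has slope ρ·σ_B/σ_A and passes through (μ_A, μ_B).
E[B | A=10.4] = -7.7 + (0.84)·(1.9/5.1)·(10.4 − (8.8)) = -7.7 + (0.31294)·(1.6) = -7.1993.

-7.1993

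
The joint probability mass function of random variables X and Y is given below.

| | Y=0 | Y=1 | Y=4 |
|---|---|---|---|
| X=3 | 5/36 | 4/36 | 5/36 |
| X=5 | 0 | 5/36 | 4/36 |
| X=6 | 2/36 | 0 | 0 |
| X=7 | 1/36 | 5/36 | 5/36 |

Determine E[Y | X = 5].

P(X = 5) = 1/4.
Σ Y·P over the event = 1·(5/36) + 4·(4/36) = 7/12.
E[Y | X = 5] = (7/12) / (1/4) = 7/3.

7/3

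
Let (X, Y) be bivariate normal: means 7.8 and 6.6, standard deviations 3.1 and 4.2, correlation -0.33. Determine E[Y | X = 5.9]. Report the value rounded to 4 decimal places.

7.4495

For a bivariate normal, E[Y | X=x] = μ_Y + ρ·(σ_Y/σ_X)·(x − μ_X).
E[Y | X=5.9] = 6.6 + (-0.33)·(4.2/3.1)·(5.9 − (7.8)) = 6.6 + (-0.4471)·(-1.9) = 7.4495.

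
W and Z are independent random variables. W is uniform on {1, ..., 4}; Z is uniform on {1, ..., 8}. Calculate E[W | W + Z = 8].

5/2

P(W + Z = 8) = 1/8.
Summing W·P(x,y) over outcomes with W + Z = 8 gives 5/16.
E[W | W + Z = 8] = (5/16) / (1/8) = 5/2.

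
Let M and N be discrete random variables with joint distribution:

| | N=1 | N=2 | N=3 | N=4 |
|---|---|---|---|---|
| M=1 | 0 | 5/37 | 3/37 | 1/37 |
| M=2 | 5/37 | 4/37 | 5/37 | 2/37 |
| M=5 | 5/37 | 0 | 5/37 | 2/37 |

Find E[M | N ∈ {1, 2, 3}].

P(N ∈ {1, 2, 3}) = 32/37.
Summing M·P(M=x,N=y) over the conditioning event gives 86/37.
E[M | N ∈ {1, 2, 3}] = (86/37) / (32/37) = 43/16.

43/16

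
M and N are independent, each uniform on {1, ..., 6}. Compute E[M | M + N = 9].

Outcomes with M + N = 9: (3,6), (4,5), (5,4), (6,3), each with probability 1/36.
E[M | M + N = 9] = (3 + 4 + 5 + 6) / 4 = 9/2.

9/2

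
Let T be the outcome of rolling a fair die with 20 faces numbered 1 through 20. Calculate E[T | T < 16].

8

P(T < 16) = 3/4.
E[T | T < 16] = (6) / (3/4) = 8.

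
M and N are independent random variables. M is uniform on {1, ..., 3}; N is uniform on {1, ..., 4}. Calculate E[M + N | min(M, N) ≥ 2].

Outcomes with min(M, N) ≥ 2: (2,2), (2,3), (2,4), (3,2), (3,3), (3,4), each with probability 1/12.
E[M + N | min(M, N) ≥ 2] = (4 + 5 + 6 + 5 + 6 + 7) / 6 = 11/2.

11/2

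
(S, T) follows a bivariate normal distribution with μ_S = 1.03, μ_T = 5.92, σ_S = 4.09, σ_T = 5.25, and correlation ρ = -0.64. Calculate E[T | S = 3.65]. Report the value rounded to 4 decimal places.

E[T | S=x] = μ_T + ρ(σ_T/σ_S)(x − μ_S) for jointly normal variables.
E[T | S=3.65] = 5.92 + (-0.64)·(5.25/4.09)·(3.65 − (1.03)) = 5.92 + (-0.82152)·(2.62) = 3.7676.

3.7676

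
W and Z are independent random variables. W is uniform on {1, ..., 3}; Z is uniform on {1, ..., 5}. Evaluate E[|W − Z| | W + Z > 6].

2

Outcomes with W + Z > 6: (2,5), (3,4), (3,5), each with probability 1/15.
E[|W − Z| | W + Z > 6] = (3 + 1 + 2) / 3 = 2.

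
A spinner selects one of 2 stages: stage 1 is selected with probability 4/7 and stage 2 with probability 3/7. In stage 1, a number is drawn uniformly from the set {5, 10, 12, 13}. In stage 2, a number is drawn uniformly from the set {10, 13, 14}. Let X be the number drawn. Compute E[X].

E[X | stage 1] = (5+10+12+13)/4 = 10.
E[X | stage 2] = (10+13+14)/3 = 37/3.
By the law of total expectation,
E[X] = (4/7)·(10) + (3/7)·(37/3) = 11.

11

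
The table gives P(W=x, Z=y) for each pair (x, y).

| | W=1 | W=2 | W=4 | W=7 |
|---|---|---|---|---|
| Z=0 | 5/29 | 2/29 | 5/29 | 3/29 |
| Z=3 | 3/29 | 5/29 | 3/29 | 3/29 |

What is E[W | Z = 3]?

23/7

P(Z = 3) = 14/29.
Σ W·P over the event = 1·(3/29) + 2·(5/29) + 4·(3/29) + 7·(3/29) = 46/29.
E[W | Z = 3] = (46/29) / (14/29) = 23/7.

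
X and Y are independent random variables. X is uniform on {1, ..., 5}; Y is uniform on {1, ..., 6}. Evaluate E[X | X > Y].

4

Outcomes with X > Y: (2,1), (3,1), (3,2), (4,1), (4,2), (4,3), (5,1), (5,2), (5,3), (5,4), each with probability 1/30.
E[X | X > Y] = (2 + 3 + 3 + 4 + 4 + 4 + 5 + 5 + 5 + 5) / 10 = 4.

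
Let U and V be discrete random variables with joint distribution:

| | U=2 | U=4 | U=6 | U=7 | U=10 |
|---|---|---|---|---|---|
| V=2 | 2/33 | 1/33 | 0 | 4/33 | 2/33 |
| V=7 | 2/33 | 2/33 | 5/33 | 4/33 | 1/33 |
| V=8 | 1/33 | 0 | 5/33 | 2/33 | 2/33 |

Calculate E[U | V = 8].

P(V = 8) = 10/33.
Σ U·P over the event = 2·(1/33) + 6·(5/33) + 7·(2/33) + 10·(2/33) = 2.
E[U | V = 8] = (2) / (10/33) = 33/5.

33/5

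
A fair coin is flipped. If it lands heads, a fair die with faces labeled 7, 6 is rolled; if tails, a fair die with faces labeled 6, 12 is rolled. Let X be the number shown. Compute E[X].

E[X | heads] = (7+6)/2 = 13/2.
E[X | tails] = (6+12)/2 = 9.
E[X] = (1/2)·(13/2) + (1/2)·(9) = 31/4.

31/4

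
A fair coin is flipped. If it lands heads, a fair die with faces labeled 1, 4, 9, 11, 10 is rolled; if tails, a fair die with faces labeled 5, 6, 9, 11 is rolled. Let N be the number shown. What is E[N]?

59/8

E[N | heads] = (1+4+9+11+10)/5 = 7.
E[N | tails] = (5+6+9+11)/4 = 31/4.
E[N] = (1/2)·(7) + (1/2)·(31/4) = 59/8.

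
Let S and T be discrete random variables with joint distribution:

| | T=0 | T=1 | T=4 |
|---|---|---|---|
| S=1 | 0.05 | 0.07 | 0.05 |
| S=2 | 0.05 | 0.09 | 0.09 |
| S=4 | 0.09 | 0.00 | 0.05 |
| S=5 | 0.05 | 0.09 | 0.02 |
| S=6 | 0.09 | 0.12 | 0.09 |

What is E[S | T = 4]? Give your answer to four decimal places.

3.5667

P(T = 4) = 0.30.
Σ S·P over the event = 1·(0.05) + 2·(0.09) + 4·(0.05) + 5·(0.02) + 6·(0.09) = 1.07.
E[S | T = 4] = (1.07) / (0.30) = 3.5667.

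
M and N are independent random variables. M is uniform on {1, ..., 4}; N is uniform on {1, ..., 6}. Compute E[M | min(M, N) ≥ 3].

Outcomes with min(M, N) ≥ 3: (3,3), (3,4), (3,5), (3,6), (4,3), (4,4), (4,5), (4,6), each with probability 1/24.
E[M | min(M, N) ≥ 3] = (3 + 3 + 3 + 3 + 4 + 4 + 4 + 4) / 8 = 7/2.

7/2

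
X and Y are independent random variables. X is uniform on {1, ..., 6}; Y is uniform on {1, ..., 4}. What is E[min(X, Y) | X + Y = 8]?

Outcomes with X + Y = 8: (4,4), (5,3), (6,2), each with probability 1/24.
E[min(X, Y) | X + Y = 8] = (4 + 3 + 2) / 3 = 3.

3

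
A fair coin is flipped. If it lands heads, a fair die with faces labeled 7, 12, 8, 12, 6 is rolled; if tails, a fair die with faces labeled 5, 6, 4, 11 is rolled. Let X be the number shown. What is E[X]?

31/4

E[X | heads] = (7+12+8+12+6)/5 = 9.
E[X | tails] = (5+6+4+11)/4 = 13/2.
E[X] = (1/2)·(9) + (1/2)·(13/2) = 31/4.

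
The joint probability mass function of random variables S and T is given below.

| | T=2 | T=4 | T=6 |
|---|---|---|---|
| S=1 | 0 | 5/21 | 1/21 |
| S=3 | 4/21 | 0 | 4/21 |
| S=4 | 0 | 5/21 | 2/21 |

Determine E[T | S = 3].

P(S = 3) = 8/21.
Σ T·P over the event = 2·(4/21) + 6·(4/21) = 32/21.
E[T | S = 3] = (32/21) / (8/21) = 4.

4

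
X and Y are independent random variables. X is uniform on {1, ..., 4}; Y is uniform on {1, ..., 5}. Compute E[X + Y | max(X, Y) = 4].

P(max(X, Y) = 4) = 7/20.
Summing (X+Y)·P(x,y) over outcomes with max(X, Y) = 4 gives 11/5.
E[X + Y | max(X, Y) = 4] = (11/5) / (7/20) = 44/7.

44/7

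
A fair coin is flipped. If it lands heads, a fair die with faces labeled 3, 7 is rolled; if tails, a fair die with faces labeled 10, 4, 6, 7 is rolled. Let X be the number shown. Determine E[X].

E[X | heads] = (3+7)/2 = 5.
E[X | tails] = (10+4+6+7)/4 = 27/4.
E[X] = (1/2)·(5) + (1/2)·(27/4) = 47/8.

47/8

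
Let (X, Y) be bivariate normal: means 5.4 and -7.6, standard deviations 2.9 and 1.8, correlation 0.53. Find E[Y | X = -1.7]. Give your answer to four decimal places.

-9.9357

E[Y | X=x] = μ_Y + ρ(σ_Y/σ_X)(x − μ_X) for jointly normal variables.
E[Y | X=-1.7] = -7.6 + (0.53)·(1.8/2.9)·(-1.7 − (5.4)) = -7.6 + (0.32897)·(-7.1) = -9.9357.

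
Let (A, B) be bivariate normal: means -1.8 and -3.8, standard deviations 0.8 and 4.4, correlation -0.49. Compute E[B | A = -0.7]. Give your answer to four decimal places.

The regression of B on A has slope ρ·σ_B/σ_A and passes through (μ_A, μ_B).
E[B | A=-0.7] = -3.8 + (-0.49)·(4.4/0.8)·(-0.7 − (-1.8)) = -3.8 + (-2.695)·(1.1) = -6.7645.

-6.7645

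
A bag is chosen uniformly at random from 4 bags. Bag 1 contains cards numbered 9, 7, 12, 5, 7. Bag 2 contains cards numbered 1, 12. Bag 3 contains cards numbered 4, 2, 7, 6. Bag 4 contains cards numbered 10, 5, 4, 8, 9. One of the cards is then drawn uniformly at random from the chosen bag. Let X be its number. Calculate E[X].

E[X | bag 1] = (9+7+12+5+7)/5 = 8.
E[X | bag 2] = (1+12)/2 = 13/2.
E[X | bag 3] = (4+2+7+6)/4 = 19/4.
E[X | bag 4] = (10+5+4+8+9)/5 = 36/5.
E[X] = (1/4)·(8) + (1/4)·(13/2) + (1/4)·(19/4) + (1/4)·(36/5) = 529/80.

529/80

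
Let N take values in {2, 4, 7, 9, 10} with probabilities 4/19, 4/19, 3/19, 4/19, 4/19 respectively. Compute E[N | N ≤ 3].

2

P(N ≤ 3) = 4/19.
Σ over the event: 2·4/19 = 8/19.
E[N | N ≤ 3] = (8/19) / (4/19) = 2.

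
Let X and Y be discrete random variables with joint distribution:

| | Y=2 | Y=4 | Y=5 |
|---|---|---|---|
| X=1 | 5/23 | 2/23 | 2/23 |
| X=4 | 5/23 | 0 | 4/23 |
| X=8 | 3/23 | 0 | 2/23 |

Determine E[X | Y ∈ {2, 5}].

83/21

P(Y ∈ {2, 5}) = 21/23.
Σ X·P over the event = 1·(5/23) + 1·(2/23) + 4·(5/23) + 4·(4/23) + 8·(3/23) + 8·(2/23) = 83/23.
E[X | Y ∈ {2, 5}] = (83/23) / (21/23) = 83/21.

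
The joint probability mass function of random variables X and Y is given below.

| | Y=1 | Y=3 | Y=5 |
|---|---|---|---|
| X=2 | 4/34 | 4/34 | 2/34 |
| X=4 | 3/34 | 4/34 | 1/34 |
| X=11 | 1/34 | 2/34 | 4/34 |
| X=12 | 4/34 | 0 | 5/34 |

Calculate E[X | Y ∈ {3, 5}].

79/11

P(Y ∈ {3, 5}) = 11/17.
Σ X·P over the event = 2·(4/34) + 2·(2/34) + 4·(4/34) + 4·(1/34) + 11·(2/34) + 11·(4/34) + 12·(5/34) = 79/17.
E[X | Y ∈ {3, 5}] = (79/17) / (11/17) = 79/11.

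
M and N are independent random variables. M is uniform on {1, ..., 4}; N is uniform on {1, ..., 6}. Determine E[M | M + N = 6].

5/2

Outcomes with M + N = 6: (1,5), (2,4), (3,3), (4,2), each with probability 1/24.
E[M | M + N = 6] = (1 + 2 + 3 + 4) / 4 = 5/2.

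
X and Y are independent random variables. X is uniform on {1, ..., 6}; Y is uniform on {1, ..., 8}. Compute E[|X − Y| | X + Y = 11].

5/2

Outcomes with X + Y = 11: (3,8), (4,7), (5,6), (6,5), each with probability 1/48.
E[|X − Y| | X + Y = 11] = (5 + 3 + 1 + 1) / 4 = 5/2.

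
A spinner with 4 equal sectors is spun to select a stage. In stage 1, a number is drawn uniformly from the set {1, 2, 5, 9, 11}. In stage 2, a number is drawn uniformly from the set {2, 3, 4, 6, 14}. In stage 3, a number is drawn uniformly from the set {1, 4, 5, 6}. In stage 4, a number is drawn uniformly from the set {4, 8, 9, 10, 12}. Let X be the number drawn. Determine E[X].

E[X | stage 1] = (1+2+5+9+11)/5 = 28/5.
E[X | stage 2] = (2+3+4+6+14)/5 = 29/5.
E[X | stage 3] = (1+4+5+6)/4 = 4.
E[X | stage 4] = (4+8+9+10+12)/5 = 43/5.
E[X] = (1/4)·(28/5) + (1/4)·(29/5) + (1/4)·(4) + (1/4)·(43/5) = 6.

6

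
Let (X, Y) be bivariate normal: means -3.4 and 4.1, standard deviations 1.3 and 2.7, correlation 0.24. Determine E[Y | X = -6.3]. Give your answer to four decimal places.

2.6545

For a bivariate normal, E[Y | X=x] = μ_Y + ρ·(σ_Y/σ_X)·(x − μ_X).
E[Y | X=-6.3] = 4.1 + (0.24)·(2.7/1.3)·(-6.3 − (-3.4)) = 4.1 + (0.49846)·(-2.9) = 2.6545.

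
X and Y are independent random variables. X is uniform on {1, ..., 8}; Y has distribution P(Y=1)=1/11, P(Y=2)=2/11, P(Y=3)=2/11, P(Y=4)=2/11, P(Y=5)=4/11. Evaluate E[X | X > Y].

297/49

P(X > Y) = 49/88.
Summing X·P(x,y) over outcomes with X > Y gives 27/8.
E[X | X > Y] = (27/8) / (49/88) = 297/49.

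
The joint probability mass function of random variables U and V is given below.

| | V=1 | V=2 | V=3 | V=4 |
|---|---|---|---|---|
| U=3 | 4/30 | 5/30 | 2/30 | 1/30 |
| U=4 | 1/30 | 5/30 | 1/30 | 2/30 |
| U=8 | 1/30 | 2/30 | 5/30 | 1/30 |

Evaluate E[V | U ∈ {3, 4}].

46/21

P(U ∈ {3, 4}) = 7/10.
Summing V·P(U=x,V=y) over the conditioning event gives 23/15.
E[V | U ∈ {3, 4}] = (23/15) / (7/10) = 46/21.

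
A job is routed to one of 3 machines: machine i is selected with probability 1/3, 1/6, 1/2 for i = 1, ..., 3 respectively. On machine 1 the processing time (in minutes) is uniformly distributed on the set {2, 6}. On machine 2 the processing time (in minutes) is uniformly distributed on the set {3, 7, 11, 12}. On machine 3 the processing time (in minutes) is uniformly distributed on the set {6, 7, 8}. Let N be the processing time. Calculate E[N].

E[N | machine 1] = (2+6)/2 = 4.
E[N | machine 2] = (3+7+11+12)/4 = 33/4.
E[N | machine 3] = (6+7+8)/3 = 7.
E[N] = (1/3)·(4) + (1/6)·(33/4) + (1/2)·(7) = 149/24.

149/24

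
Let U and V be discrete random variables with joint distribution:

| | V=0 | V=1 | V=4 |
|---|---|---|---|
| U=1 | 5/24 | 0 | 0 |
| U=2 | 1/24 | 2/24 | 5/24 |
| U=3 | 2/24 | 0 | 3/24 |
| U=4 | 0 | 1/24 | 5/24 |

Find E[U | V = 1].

8/3

P(V = 1) = 1/8.
Summing U·P(U=x,V=y) over the conditioning event gives 1/3.
E[U | V = 1] = (1/3) / (1/8) = 8/3.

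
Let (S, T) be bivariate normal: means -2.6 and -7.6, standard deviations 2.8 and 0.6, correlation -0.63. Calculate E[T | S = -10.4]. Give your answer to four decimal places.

-6.5470

For a bivariate normal, E[T | S=x] = μ_T + ρ·(σ_T/σ_S)·(x − μ_S).
E[T | S=-10.4] = -7.6 + (-0.63)·(0.6/2.8)·(-10.4 − (-2.6)) = -7.6 + (-0.135)·(-7.8) = -6.5470.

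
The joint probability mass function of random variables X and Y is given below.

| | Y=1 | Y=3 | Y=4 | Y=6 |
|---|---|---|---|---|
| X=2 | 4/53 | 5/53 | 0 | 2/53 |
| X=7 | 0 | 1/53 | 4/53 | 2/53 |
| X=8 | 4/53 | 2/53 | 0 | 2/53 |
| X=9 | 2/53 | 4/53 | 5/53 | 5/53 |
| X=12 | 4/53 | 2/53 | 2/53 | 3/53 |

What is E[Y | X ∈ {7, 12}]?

67/18

P(X ∈ {7, 12}) = 18/53.
Σ Y·P over the event = 3·(1/53) + 4·(4/53) + 6·(2/53) + 1·(4/53) + 3·(2/53) + 4·(2/53) + 6·(3/53) = 67/53.
E[Y | X ∈ {7, 12}] = (67/53) / (18/53) = 67/18.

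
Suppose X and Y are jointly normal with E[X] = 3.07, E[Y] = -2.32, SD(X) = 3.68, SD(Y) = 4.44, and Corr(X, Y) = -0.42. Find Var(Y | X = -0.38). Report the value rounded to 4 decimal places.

For a bivariate normal, Var(Y | X=x) = σ_Y²(1 − ρ²).
Var(Y | X=-0.38) = (4.44)²·(1 − (-0.42)²) = 19.7136·0.8236 = 16.2361.

16.2361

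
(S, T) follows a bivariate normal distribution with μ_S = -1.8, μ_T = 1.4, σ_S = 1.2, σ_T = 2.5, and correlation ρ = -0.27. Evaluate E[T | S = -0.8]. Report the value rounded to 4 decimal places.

0.8375

The regression of T on S has slope ρ·σ_T/σ_S and passes through (μ_S, μ_T).
E[T | S=-0.8] = 1.4 + (-0.27)·(2.5/1.2)·(-0.8 − (-1.8)) = 1.4 + (-0.5625)·(1) = 0.8375.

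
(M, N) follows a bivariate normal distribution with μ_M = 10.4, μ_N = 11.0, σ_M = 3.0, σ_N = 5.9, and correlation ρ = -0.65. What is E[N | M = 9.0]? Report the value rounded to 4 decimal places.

For a bivariate normal, E[N | M=x] = μ_N + ρ·(σ_N/σ_M)·(x − μ_M).
E[N | M=9.0] = 11.0 + (-0.65)·(5.9/3.0)·(9.0 − (10.4)) = 11.0 + (-1.27833)·(-1.4) = 12.7897.

12.7897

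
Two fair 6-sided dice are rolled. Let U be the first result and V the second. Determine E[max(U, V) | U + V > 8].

Outcomes with U + V > 8: (3,6), (4,5), (4,6), (5,4), (5,5), (5,6), (6,3), (6,4), (6,5), (6,6), each with probability 1/36.
E[max(U, V) | U + V > 8] = (6 + 5 + 6 + 5 + 5 + 6 + 6 + 6 + 6 + 6) / 10 = 57/10.

57/10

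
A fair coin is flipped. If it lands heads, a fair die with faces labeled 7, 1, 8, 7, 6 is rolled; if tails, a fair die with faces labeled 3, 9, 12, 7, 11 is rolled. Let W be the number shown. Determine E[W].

71/10

E[W | heads] = (7+1+8+7+6)/5 = 29/5.
E[W | tails] = (3+9+12+7+11)/5 = 42/5.
By the law of total expectation,
E[W] = (1/2)·(29/5) + (1/2)·(42/5) = 71/10.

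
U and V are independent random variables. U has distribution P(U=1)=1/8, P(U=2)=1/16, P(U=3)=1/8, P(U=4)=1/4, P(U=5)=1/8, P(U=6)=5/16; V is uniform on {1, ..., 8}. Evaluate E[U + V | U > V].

P(U > V) = 25/64.
Summing (U+V)·P(x,y) over outcomes with U > V gives 189/64.
E[U + V | U > V] = (189/64) / (25/64) = 189/25.

189/25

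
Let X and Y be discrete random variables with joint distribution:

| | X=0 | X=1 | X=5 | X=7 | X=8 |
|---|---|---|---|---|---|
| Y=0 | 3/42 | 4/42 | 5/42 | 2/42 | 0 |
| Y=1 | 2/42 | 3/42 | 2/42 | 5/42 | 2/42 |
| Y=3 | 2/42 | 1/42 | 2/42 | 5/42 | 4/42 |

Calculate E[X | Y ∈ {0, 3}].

P(Y ∈ {0, 3}) = 2/3.
Summing X·P(X=x,Y=y) over the conditioning event gives 121/42.
E[X | Y ∈ {0, 3}] = (121/42) / (2/3) = 121/28.

121/28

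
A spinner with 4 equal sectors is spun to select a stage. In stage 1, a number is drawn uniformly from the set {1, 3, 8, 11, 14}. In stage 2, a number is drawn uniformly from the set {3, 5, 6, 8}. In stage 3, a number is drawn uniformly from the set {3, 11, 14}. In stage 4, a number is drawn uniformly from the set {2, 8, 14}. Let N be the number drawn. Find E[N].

907/120

E[N | stage 1] = (1+3+8+11+14)/5 = 37/5.
E[N | stage 2] = (3+5+6+8)/4 = 11/2.
E[N | stage 3] = (3+11+14)/3 = 28/3.
E[N | stage 4] = (2+8+14)/3 = 8.
E[N] = (1/4)·(37/5) + (1/4)·(11/2) + (1/4)·(28/3) + (1/4)·(8) = 907/120.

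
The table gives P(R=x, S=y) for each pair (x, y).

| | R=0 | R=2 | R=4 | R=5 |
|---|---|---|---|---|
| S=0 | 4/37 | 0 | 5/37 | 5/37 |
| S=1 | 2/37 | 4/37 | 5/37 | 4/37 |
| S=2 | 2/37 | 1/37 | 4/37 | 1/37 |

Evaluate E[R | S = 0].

45/14

P(S = 0) = 14/37.
Summing R·P(R=x,S=y) over the conditioning event gives 45/37.
E[R | S = 0] = (45/37) / (14/37) = 45/14.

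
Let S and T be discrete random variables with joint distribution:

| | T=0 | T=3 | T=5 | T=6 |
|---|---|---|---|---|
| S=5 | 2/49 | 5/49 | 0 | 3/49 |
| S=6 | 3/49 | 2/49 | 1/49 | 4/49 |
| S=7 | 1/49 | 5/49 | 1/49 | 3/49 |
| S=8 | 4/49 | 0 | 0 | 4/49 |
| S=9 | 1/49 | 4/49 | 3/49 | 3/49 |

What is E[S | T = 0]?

76/11

P(T = 0) = 11/49.
Σ S·P over the event = 5·(2/49) + 6·(3/49) + 7·(1/49) + 8·(4/49) + 9·(1/49) = 76/49.
E[S | T = 0] = (76/49) / (11/49) = 76/11.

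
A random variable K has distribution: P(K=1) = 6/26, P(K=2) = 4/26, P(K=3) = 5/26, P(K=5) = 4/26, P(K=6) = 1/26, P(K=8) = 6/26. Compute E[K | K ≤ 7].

11/4

P(K ≤ 7) = 10/13.
Σ over the event: 1·3/13 + 2·2/13 + 3·5/26 + 5·2/13 + 6·1/26 = 55/26.
E[K | K ≤ 7] = (55/26) / (10/13) = 11/4.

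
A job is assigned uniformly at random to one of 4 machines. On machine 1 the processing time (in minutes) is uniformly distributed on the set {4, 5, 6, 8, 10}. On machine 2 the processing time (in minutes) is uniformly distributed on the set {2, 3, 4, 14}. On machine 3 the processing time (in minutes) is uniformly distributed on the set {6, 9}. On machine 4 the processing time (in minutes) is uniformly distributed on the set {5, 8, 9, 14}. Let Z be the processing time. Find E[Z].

E[Z | machine 1] = (4+5+6+8+10)/5 = 33/5.
E[Z | machine 2] = (2+3+4+14)/4 = 23/4.
E[Z | machine 3] = (6+9)/2 = 15/2.
E[Z | machine 4] = (5+8+9+14)/4 = 9.
By the law of total expectation,
E[Z] = (1/4)·(33/5) + (1/4)·(23/4) + (1/4)·(15/2) + (1/4)·(9) = 577/80.

577/80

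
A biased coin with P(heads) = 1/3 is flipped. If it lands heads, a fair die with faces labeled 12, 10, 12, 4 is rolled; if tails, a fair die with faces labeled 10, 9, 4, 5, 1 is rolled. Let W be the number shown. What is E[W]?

E[W | heads] = (12+10+12+4)/4 = 19/2.
E[W | tails] = (10+9+4+5+1)/5 = 29/5.
E[W] = (1/3)·(19/2) + (2/3)·(29/5) = 211/30.

211/30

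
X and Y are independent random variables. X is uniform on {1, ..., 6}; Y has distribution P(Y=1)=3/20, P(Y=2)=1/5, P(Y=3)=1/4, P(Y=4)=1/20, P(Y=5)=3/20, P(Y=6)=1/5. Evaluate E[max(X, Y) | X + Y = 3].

2

P(X + Y = 3) = 7/120.
Summing max(X,Y)·P(x,y) over outcomes with X + Y = 3 gives 7/60.
E[max(X, Y) | X + Y = 3] = (7/60) / (7/120) = 2.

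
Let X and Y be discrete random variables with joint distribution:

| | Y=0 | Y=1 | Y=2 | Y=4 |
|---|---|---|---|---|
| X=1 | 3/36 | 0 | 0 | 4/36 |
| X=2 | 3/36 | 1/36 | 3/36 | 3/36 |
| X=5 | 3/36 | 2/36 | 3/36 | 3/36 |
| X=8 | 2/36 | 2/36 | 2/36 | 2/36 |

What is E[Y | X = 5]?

P(X = 5) = 11/36.
Σ Y·P over the event = 0·(3/36) + 1·(2/36) + 2·(3/36) + 4·(3/36) = 5/9.
E[Y | X = 5] = (5/9) / (11/36) = 20/11.

20/11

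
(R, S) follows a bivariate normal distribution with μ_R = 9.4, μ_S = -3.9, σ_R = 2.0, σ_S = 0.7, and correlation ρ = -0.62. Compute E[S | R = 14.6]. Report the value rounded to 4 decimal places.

For a bivariate normal, E[S | R=x] = μ_S + ρ·(σ_S/σ_R)·(x − μ_R).
E[S | R=14.6] = -3.9 + (-0.62)·(0.7/2.0)·(14.6 − (9.4)) = -3.9 + (-0.217)·(5.2) = -5.0284.

-5.0284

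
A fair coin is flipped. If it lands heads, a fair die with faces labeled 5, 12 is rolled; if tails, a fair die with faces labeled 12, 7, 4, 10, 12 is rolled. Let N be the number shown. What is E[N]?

E[N | heads] = (5+12)/2 = 17/2.
E[N | tails] = (12+7+4+10+12)/5 = 9.
By the law of total expectation,
E[N] = (1/2)·(17/2) + (1/2)·(9) = 35/4.

35/4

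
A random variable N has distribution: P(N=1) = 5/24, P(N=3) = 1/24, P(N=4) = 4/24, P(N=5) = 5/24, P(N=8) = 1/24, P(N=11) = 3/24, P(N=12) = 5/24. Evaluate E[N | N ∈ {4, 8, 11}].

57/8

P(N ∈ {4, 8, 11}) = 1/3.
Σ over the event: 4·1/6 + 8·1/24 + 11·1/8 = 19/8.
E[N | N ∈ {4, 8, 11}] = (19/8) / (1/3) = 57/8.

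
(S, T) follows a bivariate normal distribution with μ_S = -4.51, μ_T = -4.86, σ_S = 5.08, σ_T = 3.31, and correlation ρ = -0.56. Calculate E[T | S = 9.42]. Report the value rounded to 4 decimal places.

-9.9428

The regression of T on S has slope ρ·σ_T/σ_S and passes through (μ_S, μ_T).
E[T | S=9.42] = -4.86 + (-0.56)·(3.31/5.08)·(9.42 − (-4.51)) = -4.86 + (-0.36488)·(13.93) = -9.9428.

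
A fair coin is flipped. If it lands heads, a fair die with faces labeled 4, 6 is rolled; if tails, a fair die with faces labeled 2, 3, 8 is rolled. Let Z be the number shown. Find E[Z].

14/3

E[Z | heads] = (4+6)/2 = 5.
E[Z | tails] = (2+3+8)/3 = 13/3.
E[Z] = (1/2)·(5) + (1/2)·(13/3) = 14/3.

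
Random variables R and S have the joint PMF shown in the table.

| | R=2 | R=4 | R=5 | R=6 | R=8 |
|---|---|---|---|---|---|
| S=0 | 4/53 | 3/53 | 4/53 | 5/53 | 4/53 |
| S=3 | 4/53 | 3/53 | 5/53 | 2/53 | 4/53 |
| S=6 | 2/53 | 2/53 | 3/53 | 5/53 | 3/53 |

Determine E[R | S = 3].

89/18

P(S = 3) = 18/53.
Σ R·P over the event = 2·(4/53) + 4·(3/53) + 5·(5/53) + 6·(2/53) + 8·(4/53) = 89/53.
E[R | S = 3] = (89/53) / (18/53) = 89/18.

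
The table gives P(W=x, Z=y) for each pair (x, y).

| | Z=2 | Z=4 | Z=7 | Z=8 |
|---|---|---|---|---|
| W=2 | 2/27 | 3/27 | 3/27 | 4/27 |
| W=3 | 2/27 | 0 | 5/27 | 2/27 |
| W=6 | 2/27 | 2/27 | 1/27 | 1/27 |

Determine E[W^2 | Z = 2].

49/3

P(Z = 2) = 2/9.
Σ W^2·P over the event = 4·(2/27) + 9·(2/27) + 36·(2/27) = 98/27.
E[W^2 | Z = 2] = (98/27) / (2/9) = 49/3.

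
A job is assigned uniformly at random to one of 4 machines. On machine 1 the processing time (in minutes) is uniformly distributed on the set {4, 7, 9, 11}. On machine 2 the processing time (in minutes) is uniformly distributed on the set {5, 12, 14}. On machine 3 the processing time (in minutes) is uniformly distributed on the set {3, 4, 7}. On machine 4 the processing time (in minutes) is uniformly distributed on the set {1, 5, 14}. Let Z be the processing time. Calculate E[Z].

353/48

E[Z | machine 1] = (4+7+9+11)/4 = 31/4.
E[Z | machine 2] = (5+12+14)/3 = 31/3.
E[Z | machine 3] = (3+4+7)/3 = 14/3.
E[Z | machine 4] = (1+5+14)/3 = 20/3.
By the law of total expectation,
E[Z] = (1/4)·(31/4) + (1/4)·(31/3) + (1/4)·(14/3) + (1/4)·(20/3) = 353/48.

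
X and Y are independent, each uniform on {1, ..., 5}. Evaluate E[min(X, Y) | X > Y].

Outcomes with X > Y: (2,1), (3,1), (3,2), (4,1), (4,2), (4,3), (5,1), (5,2), (5,3), (5,4), each with probability 1/25.
E[min(X, Y) | X > Y] = (1 + 1 + 2 + 1 + 2 + 3 + 1 + 2 + 3 + 4) / 10 = 2.

2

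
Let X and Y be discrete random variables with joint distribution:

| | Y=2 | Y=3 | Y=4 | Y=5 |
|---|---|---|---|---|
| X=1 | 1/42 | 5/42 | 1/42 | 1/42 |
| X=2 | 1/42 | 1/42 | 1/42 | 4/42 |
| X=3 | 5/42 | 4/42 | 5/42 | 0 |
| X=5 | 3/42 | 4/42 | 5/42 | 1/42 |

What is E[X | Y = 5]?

7/3

P(Y = 5) = 1/7.
Σ X·P over the event = 1·(1/42) + 2·(4/42) + 5·(1/42) = 1/3.
E[X | Y = 5] = (1/3) / (1/7) = 7/3.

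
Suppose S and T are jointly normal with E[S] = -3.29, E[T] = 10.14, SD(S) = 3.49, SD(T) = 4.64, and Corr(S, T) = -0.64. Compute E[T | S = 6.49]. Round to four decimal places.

The regression of T on S has slope ρ·σ_T/σ_S and passes through (μ_S, μ_T).
E[T | S=6.49] = 10.14 + (-0.64)·(4.64/3.49)·(6.49 − (-3.29)) = 10.14 + (-0.85089)·(9.78) = 1.8183.

1.8183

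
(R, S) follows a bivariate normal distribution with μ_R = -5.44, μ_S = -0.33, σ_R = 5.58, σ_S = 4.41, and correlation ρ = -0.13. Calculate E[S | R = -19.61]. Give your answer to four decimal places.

1.1259

The regression of S on R has slope ρ·σ_S/σ_R and passes through (μ_R, μ_S).
E[S | R=-19.61] = -0.33 + (-0.13)·(4.41/5.58)·(-19.61 − (-5.44)) = -0.33 + (-0.102742)·(-14.17) = 1.1259.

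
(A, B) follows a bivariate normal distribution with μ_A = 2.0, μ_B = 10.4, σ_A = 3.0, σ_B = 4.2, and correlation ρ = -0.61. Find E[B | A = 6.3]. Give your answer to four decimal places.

6.7278

The regression of B on A has slope ρ·σ_B/σ_A and passes through (μ_A, μ_B).
E[B | A=6.3] = 10.4 + (-0.61)·(4.2/3.0)·(6.3 − (2.0)) = 10.4 + (-0.854)·(4.3) = 6.7278.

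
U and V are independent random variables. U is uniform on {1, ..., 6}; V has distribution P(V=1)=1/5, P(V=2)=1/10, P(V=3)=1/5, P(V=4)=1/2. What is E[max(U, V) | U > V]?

143/30

P(U > V) = 1/2.
Summing max(U,V)·P(x,y) over outcomes with U > V gives 143/60.
E[max(U, V) | U > V] = (143/60) / (1/2) = 143/30.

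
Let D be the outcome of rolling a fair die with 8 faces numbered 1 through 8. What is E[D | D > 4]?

Given D > 4, D is equally likely to be any of {5, 6, 7, 8}.
E[D | D > 4] = (5 + 6 + 7 + 8) / 4 = 13/2.

13/2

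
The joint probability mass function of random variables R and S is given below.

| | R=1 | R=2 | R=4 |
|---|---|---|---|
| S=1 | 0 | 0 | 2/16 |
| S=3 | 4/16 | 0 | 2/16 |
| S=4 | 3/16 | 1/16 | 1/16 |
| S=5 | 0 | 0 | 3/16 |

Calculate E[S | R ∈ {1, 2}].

7/2

P(R ∈ {1, 2}) = 1/2.
Σ S·P over the event = 3·(4/16) + 4·(3/16) + 4·(1/16) = 7/4.
E[S | R ∈ {1, 2}] = (7/4) / (1/2) = 7/2.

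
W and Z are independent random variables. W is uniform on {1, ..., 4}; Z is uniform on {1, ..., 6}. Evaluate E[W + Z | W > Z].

Outcomes with W > Z: (2,1), (3,1), (3,2), (4,1), (4,2), (4,3), each with probability 1/24.
E[W + Z | W > Z] = (3 + 4 + 5 + 5 + 6 + 7) / 6 = 5.

5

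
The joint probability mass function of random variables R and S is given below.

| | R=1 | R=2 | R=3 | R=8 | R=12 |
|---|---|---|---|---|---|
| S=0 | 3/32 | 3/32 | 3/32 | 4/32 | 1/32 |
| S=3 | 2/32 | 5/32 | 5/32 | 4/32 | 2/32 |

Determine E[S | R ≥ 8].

18/11

P(R ≥ 8) = 11/32.
Σ S·P over the event = 0·(4/32) + 3·(4/32) + 0·(1/32) + 3·(2/32) = 9/16.
E[S | R ≥ 8] = (9/16) / (11/32) = 18/11.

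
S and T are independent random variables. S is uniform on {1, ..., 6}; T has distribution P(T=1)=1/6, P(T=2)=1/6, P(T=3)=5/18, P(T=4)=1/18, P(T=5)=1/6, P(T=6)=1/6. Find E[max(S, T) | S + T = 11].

6

P(S + T = 11) = 1/18.
Summing max(S,T)·P(x,y) over outcomes with S + T = 11 gives 1/3.
E[max(S, T) | S + T = 11] = (1/3) / (1/18) = 6.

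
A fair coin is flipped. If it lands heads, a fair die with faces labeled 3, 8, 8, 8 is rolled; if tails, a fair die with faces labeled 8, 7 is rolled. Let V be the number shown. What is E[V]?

57/8

E[V | heads] = (3+8+8+8)/4 = 27/4.
E[V | tails] = (8+7)/2 = 15/2.
E[V] = (1/2)·(27/4) + (1/2)·(15/2) = 57/8.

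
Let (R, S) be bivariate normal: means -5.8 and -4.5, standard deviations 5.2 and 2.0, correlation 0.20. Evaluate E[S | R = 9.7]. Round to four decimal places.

E[S | R=x] = μ_S + ρ(σ_S/σ_R)(x − μ_R) for jointly normal variables.
E[S | R=9.7] = -4.5 + (0.20)·(2.0/5.2)·(9.7 − (-5.8)) = -4.5 + (0.076923)·(15.5) = -3.3077.

-3.3077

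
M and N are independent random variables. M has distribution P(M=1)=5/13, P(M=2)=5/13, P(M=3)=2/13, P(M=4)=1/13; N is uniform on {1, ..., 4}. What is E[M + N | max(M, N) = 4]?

P(max(M, N) = 4) = 4/13.
Summing (M+N)·P(x,y) over outcomes with max(M, N) = 4 gives 95/52.
E[M + N | max(M, N) = 4] = (95/52) / (4/13) = 95/16.

95/16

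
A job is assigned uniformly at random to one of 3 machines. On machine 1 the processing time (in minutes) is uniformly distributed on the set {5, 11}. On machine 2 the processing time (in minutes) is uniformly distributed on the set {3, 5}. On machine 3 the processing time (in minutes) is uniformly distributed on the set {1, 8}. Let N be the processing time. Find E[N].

11/2

E[N | machine 1] = (5+11)/2 = 8.
E[N | machine 2] = (3+5)/2 = 4.
E[N | machine 3] = (1+8)/2 = 9/2.
E[N] = (1/3)·(8) + (1/3)·(4) + (1/3)·(9/2) = 11/2.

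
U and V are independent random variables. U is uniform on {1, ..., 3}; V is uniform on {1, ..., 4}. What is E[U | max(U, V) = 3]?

12/5

Outcomes with max(U, V) = 3: (1,3), (2,3), (3,1), (3,2), (3,3), each with probability 1/12.
E[U | max(U, V) = 3] = (1 + 2 + 3 + 3 + 3) / 5 = 12/5.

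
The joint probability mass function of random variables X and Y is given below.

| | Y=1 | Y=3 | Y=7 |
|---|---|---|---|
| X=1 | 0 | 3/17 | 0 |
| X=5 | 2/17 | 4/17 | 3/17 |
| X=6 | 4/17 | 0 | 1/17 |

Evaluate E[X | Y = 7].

P(Y = 7) = 4/17.
Summing X·P(X=x,Y=y) over the conditioning event gives 21/17.
E[X | Y = 7] = (21/17) / (4/17) = 21/4.

21/4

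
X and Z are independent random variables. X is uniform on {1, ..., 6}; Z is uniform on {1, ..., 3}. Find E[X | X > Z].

53/12

P(X > Z) = 2/3.
Summing X·P(x,y) over outcomes with X > Z gives 53/18.
E[X | X > Z] = (53/18) / (2/3) = 53/12.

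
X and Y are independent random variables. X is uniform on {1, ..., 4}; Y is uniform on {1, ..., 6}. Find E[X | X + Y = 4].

Outcomes with X + Y = 4: (1,3), (2,2), (3,1), each with probability 1/24.
E[X | X + Y = 4] = (1 + 2 + 3) / 3 = 2.

2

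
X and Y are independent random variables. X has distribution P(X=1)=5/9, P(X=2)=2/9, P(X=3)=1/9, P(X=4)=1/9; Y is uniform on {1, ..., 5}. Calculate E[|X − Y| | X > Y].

P(X > Y) = 7/45.
Summing |X−Y|·P(x,y) over outcomes with X > Y gives 11/45.
E[|X − Y| | X > Y] = (11/45) / (7/45) = 11/7.

11/7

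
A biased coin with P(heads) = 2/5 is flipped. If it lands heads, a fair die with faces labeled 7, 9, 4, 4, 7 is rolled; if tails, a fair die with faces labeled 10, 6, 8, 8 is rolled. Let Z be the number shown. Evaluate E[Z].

E[Z | heads] = (7+9+4+4+7)/5 = 31/5.
E[Z | tails] = (10+6+8+8)/4 = 8.
By the law of total expectation,
E[Z] = (2/5)·(31/5) + (3/5)·(8) = 182/25.

182/25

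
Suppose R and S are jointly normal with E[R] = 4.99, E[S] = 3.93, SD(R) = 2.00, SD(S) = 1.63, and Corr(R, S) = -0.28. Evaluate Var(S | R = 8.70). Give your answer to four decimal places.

For a bivariate normal, Var(S | R=x) = σ_S²(1 − ρ²).
Var(S | R=8.70) = (1.63)²·(1 − (-0.28)²) = 2.6569·0.9216 = 2.4486.

2.4486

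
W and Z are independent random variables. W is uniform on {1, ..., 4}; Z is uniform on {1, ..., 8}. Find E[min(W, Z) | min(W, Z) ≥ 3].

41/12

P(min(W, Z) ≥ 3) = 3/8.
Summing min(W,Z)·P(x,y) over outcomes with min(W, Z) ≥ 3 gives 41/32.
E[min(W, Z) | min(W, Z) ≥ 3] = (41/32) / (3/8) = 41/12.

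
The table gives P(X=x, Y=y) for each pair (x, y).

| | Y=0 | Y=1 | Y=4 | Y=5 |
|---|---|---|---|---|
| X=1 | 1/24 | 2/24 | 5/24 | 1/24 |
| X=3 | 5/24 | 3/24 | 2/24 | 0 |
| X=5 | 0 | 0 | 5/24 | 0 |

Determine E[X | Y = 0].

8/3

P(Y = 0) = 1/4.
Σ X·P over the event = 1·(1/24) + 3·(5/24) = 2/3.
E[X | Y = 0] = (2/3) / (1/4) = 8/3.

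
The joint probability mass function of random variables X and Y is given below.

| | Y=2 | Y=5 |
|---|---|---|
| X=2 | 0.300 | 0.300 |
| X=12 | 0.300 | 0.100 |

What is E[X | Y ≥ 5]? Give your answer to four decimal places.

4.5000

P(Y ≥ 5) = 0.400.
Σ X·P over the event = 2·(0.300) + 12·(0.100) = 1.800.
E[X | Y ≥ 5] = (1.800) / (0.400) = 4.5000.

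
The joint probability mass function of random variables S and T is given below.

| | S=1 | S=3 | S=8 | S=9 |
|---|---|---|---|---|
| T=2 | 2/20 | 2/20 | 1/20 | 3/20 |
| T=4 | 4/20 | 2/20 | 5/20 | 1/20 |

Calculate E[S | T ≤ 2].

P(T ≤ 2) = 2/5.
Σ S·P over the event = 1·(2/20) + 3·(2/20) + 8·(1/20) + 9·(3/20) = 43/20.
E[S | T ≤ 2] = (43/20) / (2/5) = 43/8.

43/8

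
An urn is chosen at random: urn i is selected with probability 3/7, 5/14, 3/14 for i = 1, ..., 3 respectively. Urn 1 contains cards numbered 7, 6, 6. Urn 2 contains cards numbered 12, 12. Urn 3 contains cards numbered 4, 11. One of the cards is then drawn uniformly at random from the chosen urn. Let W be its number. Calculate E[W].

E[W | urn 1] = (7+6+6)/3 = 19/3.
E[W | urn 2] = (12+12)/2 = 12.
E[W | urn 3] = (4+11)/2 = 15/2.
By the law of total expectation,
E[W] = (3/7)·(19/3) + (5/14)·(12) + (3/14)·(15/2) = 241/28.

241/28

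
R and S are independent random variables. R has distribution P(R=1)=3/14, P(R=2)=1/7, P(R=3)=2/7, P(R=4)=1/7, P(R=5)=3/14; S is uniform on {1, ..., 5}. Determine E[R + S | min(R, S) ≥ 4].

P(min(R, S) ≥ 4) = 1/7.
Summing (R+S)·P(x,y) over outcomes with min(R, S) ≥ 4 gives 13/10.
E[R + S | min(R, S) ≥ 4] = (13/10) / (1/7) = 91/10.

91/10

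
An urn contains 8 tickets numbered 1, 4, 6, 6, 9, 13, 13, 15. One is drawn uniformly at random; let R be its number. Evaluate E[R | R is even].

P(R is even) = 3/8.
Σ over the event: 4·1/8 + 6·1/4 = 2.
E[R | R is even] = (2) / (3/8) = 16/3.

16/3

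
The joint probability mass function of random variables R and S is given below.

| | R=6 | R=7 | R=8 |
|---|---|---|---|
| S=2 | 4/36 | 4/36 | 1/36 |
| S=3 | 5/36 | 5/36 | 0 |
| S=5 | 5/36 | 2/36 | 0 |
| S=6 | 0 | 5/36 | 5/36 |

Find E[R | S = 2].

P(S = 2) = 1/4.
Σ R·P over the event = 6·(4/36) + 7·(4/36) + 8·(1/36) = 5/3.
E[R | S = 2] = (5/3) / (1/4) = 20/3.

20/3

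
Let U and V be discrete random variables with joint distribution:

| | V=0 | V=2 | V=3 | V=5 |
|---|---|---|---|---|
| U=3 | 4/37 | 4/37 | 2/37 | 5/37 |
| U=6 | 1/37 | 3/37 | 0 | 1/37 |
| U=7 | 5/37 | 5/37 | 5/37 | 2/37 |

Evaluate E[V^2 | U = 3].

P(U = 3) = 15/37.
Σ V^2·P over the event = 0·(4/37) + 4·(4/37) + 9·(2/37) + 25·(5/37) = 159/37.
E[V^2 | U = 3] = (159/37) / (15/37) = 53/5.

53/5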